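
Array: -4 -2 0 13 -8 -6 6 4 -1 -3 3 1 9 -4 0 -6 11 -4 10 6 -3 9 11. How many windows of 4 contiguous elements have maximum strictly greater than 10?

9

-4 -2 0 13 → max 13  > 10 ✓
-2 0 13 -8 → max 13  > 10 ✓
0 13 -8 -6 → max 13  > 10 ✓
13 -8 -6 6 → max 13  > 10 ✓
-8 -6 6 4 → max 6
-6 6 4 -1 → max 6
6 4 -1 -3 → max 6
4 -1 -3 3 → max 4
-1 -3 3 1 → max 3
-3 3 1 9 → max 9
3 1 9 -4 → max 9
1 9 -4 0 → max 9
9 -4 0 -6 → max 9
-4 0 -6 11 → max 11  > 10 ✓
0 -6 11 -4 → max 11  > 10 ✓
-6 11 -4 10 → max 11  > 10 ✓
11 -4 10 6 → max 11  > 10 ✓
-4 10 6 -3 → max 10
10 6 -3 9 → max 10
6 -3 9 11 → max 11  > 10 ✓
9 windows satisfy the condition.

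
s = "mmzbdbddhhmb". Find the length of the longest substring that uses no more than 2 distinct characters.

5

add m: window [m] (1 distinct), len 1
add m: window [m, m] (1 distinct), len 2
add z: window [m, m, z] (2 distinct), len 3
add b: window [z, b] (2 distinct), len 2
add d: window [b, d] (2 distinct), len 2
add b: window [b, d, b] (2 distinct), len 3
add d: window [b, d, b, d] (2 distinct), len 4
add d: window [b, d, b, d, d] (2 distinct), len 5
add h: window [d, d, h] (2 distinct), len 3
add h: window [d, d, h, h] (2 distinct), len 4
add m: window [h, h, m] (2 distinct), len 3
add b: window [m, b] (2 distinct), len 2
Longest length with ≤2 distinct: 5.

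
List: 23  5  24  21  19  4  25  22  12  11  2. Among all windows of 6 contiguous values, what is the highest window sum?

[23, 5, 24, 21, 19, 4] → sum 96
[5, 24, 21, 19, 4, 25] → sum 98
[24, 21, 19, 4, 25, 22] → sum 115
[21, 19, 4, 25, 22, 12] → sum 103
[19, 4, 25, 22, 12, 11] → sum 93
[4, 25, 22, 12, 11, 2] → sum 76
Highest of these is 115.

115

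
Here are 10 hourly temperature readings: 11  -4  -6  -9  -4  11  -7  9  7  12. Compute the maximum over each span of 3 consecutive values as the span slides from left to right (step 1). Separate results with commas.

11, -4, -4, 11, 11, 11, 9, 12

Sliding a size-3 window across the 10 values:
11 -4 -6 → max 11
-4 -6 -9 → max -4
-6 -9 -4 → max -4
-9 -4 11 → max 11
-4 11 -7 → max 11
11 -7 9 → max 11
-7 9 7 → max 9
9 7 12 → max 12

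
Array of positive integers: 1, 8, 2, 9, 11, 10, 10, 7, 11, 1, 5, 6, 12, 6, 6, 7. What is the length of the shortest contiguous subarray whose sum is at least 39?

add 1: running sum 1 < 39
add 8: running sum 9 < 39
add 2: running sum 11 < 39
add 9: running sum 20 < 39
add 11: running sum 31 < 39
add 10: shortest ending here [8, 2, 9, 11, 10] sum 40, len 5
add 10: shortest ending here [9, 11, 10, 10] sum 40, len 4
add 7: shortest ending here [9, 11, 10, 10, 7] sum 47, len 5
add 11: shortest ending here [11, 10, 10, 7, 11] sum 49, len 5
add 1: shortest ending here [10, 10, 7, 11, 1] sum 39, len 5
add 5: shortest ending here [10, 10, 7, 11, 1, 5] sum 44, len 6
add 6: shortest ending here [10, 7, 11, 1, 5, 6] sum 40, len 6
add 12: shortest ending here [7, 11, 1, 5, 6, 12] sum 42, len 6
add 6: shortest ending here [11, 1, 5, 6, 12, 6] sum 41, len 6
add 6: shortest ending here [11, 1, 5, 6, 12, 6, 6] sum 47, len 7
add 7: shortest ending here [5, 6, 12, 6, 6, 7] sum 42, len 6
Shortest qualifying length: 4.

4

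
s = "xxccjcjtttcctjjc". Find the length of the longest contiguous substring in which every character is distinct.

[x] len 1
[x] len 1
[x, c] len 2
[c] len 1
[c, j] len 2
[j, c] len 2
[c, j] len 2
[c, j, t] len 3
[t] len 1
[t] len 1
[t, c] len 2
[c] len 1
[c, t] len 2
[c, t, j] len 3
[j] len 1
[j, c] len 2
Longest all-distinct length: 3.

3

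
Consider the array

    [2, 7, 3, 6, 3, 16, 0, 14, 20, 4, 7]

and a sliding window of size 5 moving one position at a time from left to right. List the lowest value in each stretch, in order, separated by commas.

2, 3, 0, 0, 0, 0, 0

[2, 7, 3, 6, 3] → min 2
[7, 3, 6, 3, 16] → min 3
[3, 6, 3, 16, 0] → min 0
[6, 3, 16, 0, 14] → min 0
[3, 16, 0, 14, 20] → min 0
[16, 0, 14, 20, 4] → min 0
[0, 14, 20, 4, 7] → min 0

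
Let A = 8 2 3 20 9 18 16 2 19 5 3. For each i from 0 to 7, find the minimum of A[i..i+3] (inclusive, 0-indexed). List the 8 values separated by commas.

2, 2, 3, 9, 2, 2, 2, 2

Sliding a size-4 window across the 11 values:
(8, 2, 3, 20) → min 2
(2, 3, 20, 9) → min 2
(3, 20, 9, 18) → min 3
(20, 9, 18, 16) → min 9
(9, 18, 16, 2) → min 2
(18, 16, 2, 19) → min 2
(16, 2, 19, 5) → min 2
(2, 19, 5, 3) → min 2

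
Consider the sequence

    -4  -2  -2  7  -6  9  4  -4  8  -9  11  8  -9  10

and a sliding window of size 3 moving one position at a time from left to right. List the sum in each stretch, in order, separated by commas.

-8, 3, -1, 10, 7, 9, 8, -5, 10, 10, 10, 9

(-4, -2, -2) → sum -8
(-2, -2, 7) → sum 3
(-2, 7, -6) → sum -1
(7, -6, 9) → sum 10
(-6, 9, 4) → sum 7
(9, 4, -4) → sum 9
(4, -4, 8) → sum 8
(-4, 8, -9) → sum -5
(8, -9, 11) → sum 10
(-9, 11, 8) → sum 10
(11, 8, -9) → sum 10
(8, -9, 10) → sum 9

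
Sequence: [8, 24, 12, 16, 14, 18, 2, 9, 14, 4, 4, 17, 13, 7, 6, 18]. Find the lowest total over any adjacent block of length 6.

8 24 12 16 14 18 → sum 92
24 12 16 14 18 2 → sum 86
12 16 14 18 2 9 → sum 71
16 14 18 2 9 14 → sum 73
14 18 2 9 14 4 → sum 61
18 2 9 14 4 4 → sum 51
2 9 14 4 4 17 → sum 50
9 14 4 4 17 13 → sum 61
14 4 4 17 13 7 → sum 59
4 4 17 13 7 6 → sum 51
4 17 13 7 6 18 → sum 65
Lowest of these is 50.

50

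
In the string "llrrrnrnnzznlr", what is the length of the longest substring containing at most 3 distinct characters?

[l] 1 distinct, len 1
[l, l] 1 distinct, len 2
[l, l, r] 2 distinct, len 3
[l, l, r, r] 2 distinct, len 4
[l, l, r, r, r] 2 distinct, len 5
[l, l, r, r, r, n] 3 distinct, len 6
[l, l, r, r, r, n, r] 3 distinct, len 7
[l, l, r, r, r, n, r, n] 3 distinct, len 8
[l, l, r, r, r, n, r, n, n] 3 distinct, len 9
[r, r, r, n, r, n, n, z] 3 distinct, len 8
[r, r, r, n, r, n, n, z, z] 3 distinct, len 9
[r, r, r, n, r, n, n, z, z, n] 3 distinct, len 10
[n, n, z, z, n, l] 3 distinct, len 6
[n, l, r] 3 distinct, len 3
Longest length with ≤3 distinct: 10.

10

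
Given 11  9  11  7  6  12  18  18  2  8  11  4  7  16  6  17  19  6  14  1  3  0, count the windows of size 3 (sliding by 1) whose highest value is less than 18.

(11, 9, 11) → max 11  < 18 ✓
(9, 11, 7) → max 11  < 18 ✓
(11, 7, 6) → max 11  < 18 ✓
(7, 6, 12) → max 12  < 18 ✓
(6, 12, 18) → max 18
(12, 18, 18) → max 18
(18, 18, 2) → max 18
(18, 2, 8) → max 18
(2, 8, 11) → max 11  < 18 ✓
(8, 11, 4) → max 11  < 18 ✓
(11, 4, 7) → max 11  < 18 ✓
(4, 7, 16) → max 16  < 18 ✓
(7, 16, 6) → max 16  < 18 ✓
(16, 6, 17) → max 17  < 18 ✓
(6, 17, 19) → max 19
(17, 19, 6) → max 19
(19, 6, 14) → max 19
(6, 14, 1) → max 14  < 18 ✓
(14, 1, 3) → max 14  < 18 ✓
(1, 3, 0) → max 3  < 18 ✓
13 windows satisfy the condition.

13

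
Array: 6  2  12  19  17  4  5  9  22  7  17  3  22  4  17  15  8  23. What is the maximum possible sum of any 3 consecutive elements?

(6, 2, 12) → sum 20
(2, 12, 19) → sum 33
(12, 19, 17) → sum 48
(19, 17, 4) → sum 40
(17, 4, 5) → sum 26
(4, 5, 9) → sum 18
(5, 9, 22) → sum 36
(9, 22, 7) → sum 38
(22, 7, 17) → sum 46
(7, 17, 3) → sum 27
(17, 3, 22) → sum 42
(3, 22, 4) → sum 29
(22, 4, 17) → sum 43
(4, 17, 15) → sum 36
(17, 15, 8) → sum 40
(15, 8, 23) → sum 46
Maximum of these is 48.

48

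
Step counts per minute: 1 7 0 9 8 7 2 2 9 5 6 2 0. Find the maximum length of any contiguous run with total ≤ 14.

add 1: [1] sum 1, len 1
add 7: [1, 7] sum 8, len 2
add 0: [1, 7, 0] sum 8, len 3
add 9: [0, 9] sum 9, len 2
add 8: [8] sum 8, len 1
add 7: [7] sum 7, len 1
add 2: [7, 2] sum 9, len 2
add 2: [7, 2, 2] sum 11, len 3
add 9: [2, 2, 9] sum 13, len 3
add 5: [9, 5] sum 14, len 2
add 6: [5, 6] sum 11, len 2
add 2: [5, 6, 2] sum 13, len 3
add 0: [5, 6, 2, 0] sum 13, len 4
Longest length seen: 4.

4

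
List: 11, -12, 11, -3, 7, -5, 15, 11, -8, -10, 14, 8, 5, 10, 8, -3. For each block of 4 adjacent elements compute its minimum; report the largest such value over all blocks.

(11, -12, 11, -3) → min -12
(-12, 11, -3, 7) → min -12
(11, -3, 7, -5) → min -5
(-3, 7, -5, 15) → min -5
(7, -5, 15, 11) → min -5
(-5, 15, 11, -8) → min -8
(15, 11, -8, -10) → min -10
(11, -8, -10, 14) → min -10
(-8, -10, 14, 8) → min -10
(-10, 14, 8, 5) → min -10
(14, 8, 5, 10) → min 5
(8, 5, 10, 8) → min 5
(5, 10, 8, -3) → min -3
Largest of these is 5.

5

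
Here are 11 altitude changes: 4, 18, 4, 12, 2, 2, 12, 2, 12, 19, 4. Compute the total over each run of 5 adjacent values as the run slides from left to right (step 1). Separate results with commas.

40, 38, 32, 30, 30, 47, 49

[4, 18, 4, 12, 2] → sum 40
[18, 4, 12, 2, 2] → sum 38
[4, 12, 2, 2, 12] → sum 32
[12, 2, 2, 12, 2] → sum 30
[2, 2, 12, 2, 12] → sum 30
[2, 12, 2, 12, 19] → sum 47
[12, 2, 12, 19, 4] → sum 49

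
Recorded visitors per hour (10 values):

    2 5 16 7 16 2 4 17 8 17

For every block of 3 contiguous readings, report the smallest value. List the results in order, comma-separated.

2, 5, 7, 2, 2, 2, 4, 8

Sliding a size-3 window across the 10 values:
(2, 5, 16) → min 2
(5, 16, 7) → min 5
(16, 7, 16) → min 7
(7, 16, 2) → min 2
(16, 2, 4) → min 2
(2, 4, 17) → min 2
(4, 17, 8) → min 4
(17, 8, 17) → min 8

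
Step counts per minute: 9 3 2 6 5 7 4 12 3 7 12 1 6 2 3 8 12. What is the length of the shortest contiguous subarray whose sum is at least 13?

Extend right; whenever the sum reaches 13, record the length and shrink from the left:
add 9: running sum 9 < 13
add 3: running sum 12 < 13
add 2: shortest ending here [9, 3, 2] sum 14, len 3
add 6: shortest ending here [9, 3, 2, 6] sum 20, len 4
add 5: shortest ending here [2, 6, 5] sum 13, len 3
add 7: shortest ending here [6, 5, 7] sum 18, len 3
add 4: shortest ending here [5, 7, 4] sum 16, len 3
add 12: shortest ending here [4, 12] sum 16, len 2
add 3: shortest ending here [12, 3] sum 15, len 2
add 7: shortest ending here [12, 3, 7] sum 22, len 3
add 12: shortest ending here [7, 12] sum 19, len 2
add 1: shortest ending here [12, 1] sum 13, len 2
add 6: shortest ending here [12, 1, 6] sum 19, len 3
add 2: shortest ending here [12, 1, 6, 2] sum 21, len 4
add 3: shortest ending here [12, 1, 6, 2, 3] sum 24, len 5
add 8: shortest ending here [2, 3, 8] sum 13, len 3
add 12: shortest ending here [8, 12] sum 20, len 2
Shortest qualifying length: 2.

2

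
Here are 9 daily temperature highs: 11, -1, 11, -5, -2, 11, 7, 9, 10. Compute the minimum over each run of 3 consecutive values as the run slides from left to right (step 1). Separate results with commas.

-1, -5, -5, -5, -2, 7, 7

(11, -1, 11) → min -1
(-1, 11, -5) → min -5
(11, -5, -2) → min -5
(-5, -2, 11) → min -5
(-2, 11, 7) → min -2
(11, 7, 9) → min 7
(7, 9, 10) → min 7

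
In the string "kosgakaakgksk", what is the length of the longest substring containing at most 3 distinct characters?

8

add k: window [k] (1 distinct), len 1
add o: window [k, o] (2 distinct), len 2
add s: window [k, o, s] (3 distinct), len 3
add g: window [o, s, g] (3 distinct), len 3
add a: window [s, g, a] (3 distinct), len 3
add k: window [g, a, k] (3 distinct), len 3
add a: window [g, a, k, a] (3 distinct), len 4
add a: window [g, a, k, a, a] (3 distinct), len 5
add k: window [g, a, k, a, a, k] (3 distinct), len 6
add g: window [g, a, k, a, a, k, g] (3 distinct), len 7
add k: window [g, a, k, a, a, k, g, k] (3 distinct), len 8
add s: window [k, g, k, s] (3 distinct), len 4
add k: window [k, g, k, s, k] (3 distinct), len 5
Longest length with ≤3 distinct: 8.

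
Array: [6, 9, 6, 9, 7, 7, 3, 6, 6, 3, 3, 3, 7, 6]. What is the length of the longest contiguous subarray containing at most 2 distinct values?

[6] 1 distinct, len 1
[6, 9] 2 distinct, len 2
[6, 9, 6] 2 distinct, len 3
[6, 9, 6, 9] 2 distinct, len 4
[9, 7] 2 distinct, len 2
[9, 7, 7] 2 distinct, len 3
[7, 7, 3] 2 distinct, len 3
[3, 6] 2 distinct, len 2
[3, 6, 6] 2 distinct, len 3
[3, 6, 6, 3] 2 distinct, len 4
[3, 6, 6, 3, 3] 2 distinct, len 5
[3, 6, 6, 3, 3, 3] 2 distinct, len 6
[3, 3, 3, 7] 2 distinct, len 4
[7, 6] 2 distinct, len 2
Longest length with ≤2 distinct: 6.

6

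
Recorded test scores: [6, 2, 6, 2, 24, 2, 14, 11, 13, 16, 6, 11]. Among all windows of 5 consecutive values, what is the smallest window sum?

Window sums for each of the 8 positions:
[6, 2, 6, 2, 24] → sum 40
[2, 6, 2, 24, 2] → sum 36
[6, 2, 24, 2, 14] → sum 48
[2, 24, 2, 14, 11] → sum 53
[24, 2, 14, 11, 13] → sum 64
[2, 14, 11, 13, 16] → sum 56
[14, 11, 13, 16, 6] → sum 60
[11, 13, 16, 6, 11] → sum 57
Smallest of these is 36.

36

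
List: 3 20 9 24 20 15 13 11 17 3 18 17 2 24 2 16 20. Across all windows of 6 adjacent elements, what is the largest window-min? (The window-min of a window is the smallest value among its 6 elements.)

[3, 20, 9, 24, 20, 15] → min 3
[20, 9, 24, 20, 15, 13] → min 9
[9, 24, 20, 15, 13, 11] → min 9
[24, 20, 15, 13, 11, 17] → min 11
[20, 15, 13, 11, 17, 3] → min 3
[15, 13, 11, 17, 3, 18] → min 3
[13, 11, 17, 3, 18, 17] → min 3
[11, 17, 3, 18, 17, 2] → min 2
[17, 3, 18, 17, 2, 24] → min 2
[3, 18, 17, 2, 24, 2] → min 2
[18, 17, 2, 24, 2, 16] → min 2
[17, 2, 24, 2, 16, 20] → min 2
Largest of these is 11.

11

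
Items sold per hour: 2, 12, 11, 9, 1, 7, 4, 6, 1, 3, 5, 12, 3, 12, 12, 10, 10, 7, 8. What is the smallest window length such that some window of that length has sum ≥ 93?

add 2: running sum 2 < 93
add 12: running sum 14 < 93
add 11: running sum 25 < 93
add 9: running sum 34 < 93
add 1: running sum 35 < 93
add 7: running sum 42 < 93
add 4: running sum 46 < 93
add 6: running sum 52 < 93
add 1: running sum 53 < 93
add 3: running sum 56 < 93
add 5: running sum 61 < 93
add 12: running sum 73 < 93
add 3: running sum 76 < 93
add 12: running sum 88 < 93
end 14: [12, 11, 9, 1, 7, 4, 6, 1, 3, 5, 12, 3, 12, 12] sum 98, len 14
end 15: [11, 9, 1, 7, 4, 6, 1, 3, 5, 12, 3, 12, 12, 10] sum 96, len 14
end 16: [9, 1, 7, 4, 6, 1, 3, 5, 12, 3, 12, 12, 10, 10] sum 95, len 14
end 17: [1, 7, 4, 6, 1, 3, 5, 12, 3, 12, 12, 10, 10, 7] sum 93, len 14
end 18: [4, 6, 1, 3, 5, 12, 3, 12, 12, 10, 10, 7, 8] sum 93, len 13
Shortest qualifying length: 13.

13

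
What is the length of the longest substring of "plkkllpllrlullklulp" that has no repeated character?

add p: [p] len 1
add l: [p, l] len 2
add k: [p, l, k] len 3
add k (repeat k, move left end past it): [k] len 1
add l: [k, l] len 2
add l (repeat l, move left end past it): [l] len 1
add p: [l, p] len 2
add l (repeat l, move left end past it): [p, l] len 2
add l (repeat l, move left end past it): [l] len 1
add r: [l, r] len 2
add l (repeat l, move left end past it): [r, l] len 2
add u: [r, l, u] len 3
add l (repeat l, move left end past it): [u, l] len 2
add l (repeat l, move left end past it): [l] len 1
add k: [l, k] len 2
add l (repeat l, move left end past it): [k, l] len 2
add u: [k, l, u] len 3
add l (repeat l, move left end past it): [u, l] len 2
add p: [u, l, p] len 3
Longest all-distinct length: 3.

3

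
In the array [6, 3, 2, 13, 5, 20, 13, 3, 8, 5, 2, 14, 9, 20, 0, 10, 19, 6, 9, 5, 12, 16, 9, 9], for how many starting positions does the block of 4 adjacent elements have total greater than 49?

(6, 3, 2, 13) → sum 24
(3, 2, 13, 5) → sum 23
(2, 13, 5, 20) → sum 40
(13, 5, 20, 13) → sum 51  > 49 ✓
(5, 20, 13, 3) → sum 41
(20, 13, 3, 8) → sum 44
(13, 3, 8, 5) → sum 29
(3, 8, 5, 2) → sum 18
(8, 5, 2, 14) → sum 29
(5, 2, 14, 9) → sum 30
(2, 14, 9, 20) → sum 45
(14, 9, 20, 0) → sum 43
(9, 20, 0, 10) → sum 39
(20, 0, 10, 19) → sum 49
(0, 10, 19, 6) → sum 35
(10, 19, 6, 9) → sum 44
(19, 6, 9, 5) → sum 39
(6, 9, 5, 12) → sum 32
(9, 5, 12, 16) → sum 42
(5, 12, 16, 9) → sum 42
(12, 16, 9, 9) → sum 46
1 window satisfy the condition.

1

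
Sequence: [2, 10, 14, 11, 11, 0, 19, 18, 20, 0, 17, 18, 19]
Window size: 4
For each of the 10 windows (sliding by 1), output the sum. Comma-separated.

37, 46, 36, 41, 48, 57, 57, 55, 55, 54

[2, 10, 14, 11] → sum 37
[10, 14, 11, 11] → sum 46
[14, 11, 11, 0] → sum 36
[11, 11, 0, 19] → sum 41
[11, 0, 19, 18] → sum 48
[0, 19, 18, 20] → sum 57
[19, 18, 20, 0] → sum 57
[18, 20, 0, 17] → sum 55
[20, 0, 17, 18] → sum 55
[0, 17, 18, 19] → sum 54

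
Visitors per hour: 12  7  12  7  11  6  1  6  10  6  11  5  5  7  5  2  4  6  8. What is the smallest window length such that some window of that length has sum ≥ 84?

add 12: running sum 12 < 84
add 7: running sum 19 < 84
add 12: running sum 31 < 84
add 7: running sum 38 < 84
add 11: running sum 49 < 84
add 6: running sum 55 < 84
add 1: running sum 56 < 84
add 6: running sum 62 < 84
add 10: running sum 72 < 84
add 6: running sum 78 < 84
add 11: shortest ending here [12, 7, 12, 7, 11, 6, 1, 6, 10, 6, 11] sum 89, len 11
add 5: shortest ending here [12, 7, 12, 7, 11, 6, 1, 6, 10, 6, 11, 5] sum 94, len 12
add 5: shortest ending here [7, 12, 7, 11, 6, 1, 6, 10, 6, 11, 5, 5] sum 87, len 12
add 7: shortest ending here [12, 7, 11, 6, 1, 6, 10, 6, 11, 5, 5, 7] sum 87, len 12
add 5: shortest ending here [12, 7, 11, 6, 1, 6, 10, 6, 11, 5, 5, 7, 5] sum 92, len 13
add 2: shortest ending here [12, 7, 11, 6, 1, 6, 10, 6, 11, 5, 5, 7, 5, 2] sum 94, len 14
add 4: shortest ending here [7, 11, 6, 1, 6, 10, 6, 11, 5, 5, 7, 5, 2, 4] sum 86, len 14
add 6: shortest ending here [11, 6, 1, 6, 10, 6, 11, 5, 5, 7, 5, 2, 4, 6] sum 85, len 14
add 8: shortest ending here [11, 6, 1, 6, 10, 6, 11, 5, 5, 7, 5, 2, 4, 6, 8] sum 93, len 15
Shortest qualifying length: 11.

11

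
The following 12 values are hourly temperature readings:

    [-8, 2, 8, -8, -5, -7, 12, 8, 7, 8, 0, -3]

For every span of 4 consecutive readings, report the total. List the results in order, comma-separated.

(-8, 2, 8, -8) → sum -6
(2, 8, -8, -5) → sum -3
(8, -8, -5, -7) → sum -12
(-8, -5, -7, 12) → sum -8
(-5, -7, 12, 8) → sum 8
(-7, 12, 8, 7) → sum 20
(12, 8, 7, 8) → sum 35
(8, 7, 8, 0) → sum 23
(7, 8, 0, -3) → sum 12

-6, -3, -12, -8, 8, 20, 35, 23, 12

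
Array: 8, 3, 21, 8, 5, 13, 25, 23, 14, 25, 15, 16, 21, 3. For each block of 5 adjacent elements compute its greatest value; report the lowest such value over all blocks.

(8, 3, 21, 8, 5) → max 21
(3, 21, 8, 5, 13) → max 21
(21, 8, 5, 13, 25) → max 25
(8, 5, 13, 25, 23) → max 25
(5, 13, 25, 23, 14) → max 25
(13, 25, 23, 14, 25) → max 25
(25, 23, 14, 25, 15) → max 25
(23, 14, 25, 15, 16) → max 25
(14, 25, 15, 16, 21) → max 25
(25, 15, 16, 21, 3) → max 25
Lowest of these is 21.

21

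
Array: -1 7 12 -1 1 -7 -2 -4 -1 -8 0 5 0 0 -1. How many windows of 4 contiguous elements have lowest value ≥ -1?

[-1, 7, 12, -1] → min -1  ≥ -1 ✓
[7, 12, -1, 1] → min -1  ≥ -1 ✓
[12, -1, 1, -7] → min -7
[-1, 1, -7, -2] → min -7
[1, -7, -2, -4] → min -7
[-7, -2, -4, -1] → min -7
[-2, -4, -1, -8] → min -8
[-4, -1, -8, 0] → min -8
[-1, -8, 0, 5] → min -8
[-8, 0, 5, 0] → min -8
[0, 5, 0, 0] → min 0  ≥ -1 ✓
[5, 0, 0, -1] → min -1  ≥ -1 ✓
4 windows satisfy the condition.

4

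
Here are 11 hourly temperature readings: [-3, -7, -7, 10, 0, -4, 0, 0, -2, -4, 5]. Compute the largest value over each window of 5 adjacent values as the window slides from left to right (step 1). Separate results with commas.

10, 10, 10, 10, 0, 0, 5

(-3, -7, -7, 10, 0) → max 10
(-7, -7, 10, 0, -4) → max 10
(-7, 10, 0, -4, 0) → max 10
(10, 0, -4, 0, 0) → max 10
(0, -4, 0, 0, -2) → max 0
(-4, 0, 0, -2, -4) → max 0
(0, 0, -2, -4, 5) → max 5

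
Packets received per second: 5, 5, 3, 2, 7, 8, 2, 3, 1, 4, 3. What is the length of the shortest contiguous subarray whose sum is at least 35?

add 5: running sum 5 < 35
add 5: running sum 10 < 35
add 3: running sum 13 < 35
add 2: running sum 15 < 35
add 7: running sum 22 < 35
add 8: running sum 30 < 35
add 2: running sum 32 < 35
add 3: shortest ending here [5, 5, 3, 2, 7, 8, 2, 3] sum 35, len 8
add 1: shortest ending here [5, 5, 3, 2, 7, 8, 2, 3, 1] sum 36, len 9
add 4: shortest ending here [5, 3, 2, 7, 8, 2, 3, 1, 4] sum 35, len 9
add 3: shortest ending here [5, 3, 2, 7, 8, 2, 3, 1, 4, 3] sum 38, len 10
Shortest qualifying length: 8.

8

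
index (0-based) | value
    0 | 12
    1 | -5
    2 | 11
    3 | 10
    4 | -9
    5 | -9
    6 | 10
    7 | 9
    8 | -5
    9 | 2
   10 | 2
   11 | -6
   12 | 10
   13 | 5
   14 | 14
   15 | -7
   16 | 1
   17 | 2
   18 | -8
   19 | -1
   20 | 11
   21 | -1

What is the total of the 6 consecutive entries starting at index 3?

6

Elements at indices 3..8: 10, -9, -9, 10, 9, -5
sum(10, -9, -9, 10, 9, -5) = 6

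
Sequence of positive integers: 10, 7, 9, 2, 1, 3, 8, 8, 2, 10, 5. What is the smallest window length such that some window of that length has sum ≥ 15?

2

Extend right; whenever the sum reaches 15, record the length and shrink from the left:
add 10: running sum 10 < 15
end 1: [10, 7] sum 17, len 2
end 2: [7, 9] sum 16, len 2
end 3: [7, 9, 2] sum 18, len 3
end 4: [7, 9, 2, 1] sum 19, len 4
end 5: [9, 2, 1, 3] sum 15, len 4
end 6: [9, 2, 1, 3, 8] sum 23, len 5
end 7: [8, 8] sum 16, len 2
end 8: [8, 8, 2] sum 18, len 3
end 9: [8, 2, 10] sum 20, len 3
end 10: [10, 5] sum 15, len 2
Shortest qualifying length: 2.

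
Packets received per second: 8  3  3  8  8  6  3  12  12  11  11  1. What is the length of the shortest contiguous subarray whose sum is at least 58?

7

add 8: running sum 8 < 58
add 3: running sum 11 < 58
add 3: running sum 14 < 58
add 8: running sum 22 < 58
add 8: running sum 30 < 58
add 6: running sum 36 < 58
add 3: running sum 39 < 58
add 12: running sum 51 < 58
add 12: shortest ending here [8, 3, 3, 8, 8, 6, 3, 12, 12] sum 63, len 9
add 11: shortest ending here [8, 8, 6, 3, 12, 12, 11] sum 60, len 7
add 11: shortest ending here [8, 6, 3, 12, 12, 11, 11] sum 63, len 7
add 1: shortest ending here [8, 6, 3, 12, 12, 11, 11, 1] sum 64, len 8
Shortest qualifying length: 7.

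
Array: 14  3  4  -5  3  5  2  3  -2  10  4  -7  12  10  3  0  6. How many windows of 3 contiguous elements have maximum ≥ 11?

(14, 3, 4) → max 14  ≥ 11 ✓
(3, 4, -5) → max 4
(4, -5, 3) → max 4
(-5, 3, 5) → max 5
(3, 5, 2) → max 5
(5, 2, 3) → max 5
(2, 3, -2) → max 3
(3, -2, 10) → max 10
(-2, 10, 4) → max 10
(10, 4, -7) → max 10
(4, -7, 12) → max 12  ≥ 11 ✓
(-7, 12, 10) → max 12  ≥ 11 ✓
(12, 10, 3) → max 12  ≥ 11 ✓
(10, 3, 0) → max 10
(3, 0, 6) → max 6
4 windows satisfy the condition.

4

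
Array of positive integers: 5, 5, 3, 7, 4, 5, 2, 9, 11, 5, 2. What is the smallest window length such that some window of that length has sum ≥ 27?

4

add 5: running sum 5 < 27
add 5: running sum 10 < 27
add 3: running sum 13 < 27
add 7: running sum 20 < 27
add 4: running sum 24 < 27
add 5: shortest ending here [5, 5, 3, 7, 4, 5] sum 29, len 6
add 2: shortest ending here [5, 5, 3, 7, 4, 5, 2] sum 31, len 7
add 9: shortest ending here [7, 4, 5, 2, 9] sum 27, len 5
add 11: shortest ending here [5, 2, 9, 11] sum 27, len 4
add 5: shortest ending here [2, 9, 11, 5] sum 27, len 4
add 2: shortest ending here [9, 11, 5, 2] sum 27, len 4
Shortest qualifying length: 4.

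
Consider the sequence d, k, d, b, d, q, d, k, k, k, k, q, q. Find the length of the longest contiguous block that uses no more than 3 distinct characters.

Extend right; when distinct count exceeds 3, shrink from the left:
[d] 1 distinct, len 1
[d, k] 2 distinct, len 2
[d, k, d] 2 distinct, len 3
[d, k, d, b] 3 distinct, len 4
[d, k, d, b, d] 3 distinct, len 5
[d, b, d, q] 3 distinct, len 4
[d, b, d, q, d] 3 distinct, len 5
[d, q, d, k] 3 distinct, len 4
[d, q, d, k, k] 3 distinct, len 5
[d, q, d, k, k, k] 3 distinct, len 6
[d, q, d, k, k, k, k] 3 distinct, len 7
[d, q, d, k, k, k, k, q] 3 distinct, len 8
[d, q, d, k, k, k, k, q, q] 3 distinct, len 9
Longest length with ≤3 distinct: 9.

9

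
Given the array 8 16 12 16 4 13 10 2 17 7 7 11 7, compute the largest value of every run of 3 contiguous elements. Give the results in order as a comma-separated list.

Sliding a size-3 window across the 13 values:
[8, 16, 12] → max 16
[16, 12, 16] → max 16
[12, 16, 4] → max 16
[16, 4, 13] → max 16
[4, 13, 10] → max 13
[13, 10, 2] → max 13
[10, 2, 17] → max 17
[2, 17, 7] → max 17
[17, 7, 7] → max 17
[7, 7, 11] → max 11
[7, 11, 7] → max 11

16, 16, 16, 16, 13, 13, 17, 17, 17, 11, 11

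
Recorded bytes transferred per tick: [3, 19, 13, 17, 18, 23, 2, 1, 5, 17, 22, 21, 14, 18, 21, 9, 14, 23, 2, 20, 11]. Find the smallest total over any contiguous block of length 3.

8

(3, 19, 13) → sum 35
(19, 13, 17) → sum 49
(13, 17, 18) → sum 48
(17, 18, 23) → sum 58
(18, 23, 2) → sum 43
(23, 2, 1) → sum 26
(2, 1, 5) → sum 8
(1, 5, 17) → sum 23
(5, 17, 22) → sum 44
(17, 22, 21) → sum 60
(22, 21, 14) → sum 57
(21, 14, 18) → sum 53
(14, 18, 21) → sum 53
(18, 21, 9) → sum 48
(21, 9, 14) → sum 44
(9, 14, 23) → sum 46
(14, 23, 2) → sum 39
(23, 2, 20) → sum 45
(2, 20, 11) → sum 33
Smallest of these is 8.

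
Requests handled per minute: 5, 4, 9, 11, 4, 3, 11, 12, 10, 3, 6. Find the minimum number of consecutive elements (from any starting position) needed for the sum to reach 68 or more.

Extend right; whenever the sum reaches 68, record the length and shrink from the left:
add 5: running sum 5 < 68
add 4: running sum 9 < 68
add 9: running sum 18 < 68
add 11: running sum 29 < 68
add 4: running sum 33 < 68
add 3: running sum 36 < 68
add 11: running sum 47 < 68
add 12: running sum 59 < 68
end 8: [5, 4, 9, 11, 4, 3, 11, 12, 10] sum 69, len 9
end 9: [5, 4, 9, 11, 4, 3, 11, 12, 10, 3] sum 72, len 10
end 10: [9, 11, 4, 3, 11, 12, 10, 3, 6] sum 69, len 9
Shortest qualifying length: 9.

9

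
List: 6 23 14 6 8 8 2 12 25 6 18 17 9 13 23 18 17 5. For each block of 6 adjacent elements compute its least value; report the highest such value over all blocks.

9

Each size-6 window and its min:
6 23 14 6 8 8 → min 6
23 14 6 8 8 2 → min 2
14 6 8 8 2 12 → min 2
6 8 8 2 12 25 → min 2
8 8 2 12 25 6 → min 2
8 2 12 25 6 18 → min 2
2 12 25 6 18 17 → min 2
12 25 6 18 17 9 → min 6
25 6 18 17 9 13 → min 6
6 18 17 9 13 23 → min 6
18 17 9 13 23 18 → min 9
17 9 13 23 18 17 → min 9
9 13 23 18 17 5 → min 5
Highest of these is 9.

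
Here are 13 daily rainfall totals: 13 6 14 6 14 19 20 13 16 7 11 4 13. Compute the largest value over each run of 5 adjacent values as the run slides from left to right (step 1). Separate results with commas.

14, 19, 20, 20, 20, 20, 20, 16, 16

13 6 14 6 14 → max 14
6 14 6 14 19 → max 19
14 6 14 19 20 → max 20
6 14 19 20 13 → max 20
14 19 20 13 16 → max 20
19 20 13 16 7 → max 20
20 13 16 7 11 → max 20
13 16 7 11 4 → max 16
16 7 11 4 13 → max 16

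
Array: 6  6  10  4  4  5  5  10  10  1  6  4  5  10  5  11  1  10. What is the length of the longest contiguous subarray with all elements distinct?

5

[6] len 1
[6] len 1
[6, 10] len 2
[6, 10, 4] len 3
[4] len 1
[4, 5] len 2
[5] len 1
[5, 10] len 2
[10] len 1
[10, 1] len 2
[10, 1, 6] len 3
[10, 1, 6, 4] len 4
[10, 1, 6, 4, 5] len 5
[1, 6, 4, 5, 10] len 5
[10, 5] len 2
[10, 5, 11] len 3
[10, 5, 11, 1] len 4
[5, 11, 1, 10] len 4
Longest all-distinct length: 5.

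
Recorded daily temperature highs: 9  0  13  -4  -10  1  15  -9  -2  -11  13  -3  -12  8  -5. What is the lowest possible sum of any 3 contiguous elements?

-22

[9, 0, 13] → sum 22
[0, 13, -4] → sum 9
[13, -4, -10] → sum -1
[-4, -10, 1] → sum -13
[-10, 1, 15] → sum 6
[1, 15, -9] → sum 7
[15, -9, -2] → sum 4
[-9, -2, -11] → sum -22
[-2, -11, 13] → sum 0
[-11, 13, -3] → sum -1
[13, -3, -12] → sum -2
[-3, -12, 8] → sum -7
[-12, 8, -5] → sum -9
Lowest of these is -22.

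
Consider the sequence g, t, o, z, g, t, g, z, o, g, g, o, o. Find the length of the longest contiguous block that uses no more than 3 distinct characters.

add g: window [g] (1 distinct), len 1
add t: window [g, t] (2 distinct), len 2
add o: window [g, t, o] (3 distinct), len 3
add z: window [t, o, z] (3 distinct), len 3
add g: window [o, z, g] (3 distinct), len 3
add t: window [z, g, t] (3 distinct), len 3
add g: window [z, g, t, g] (3 distinct), len 4
add z: window [z, g, t, g, z] (3 distinct), len 5
add o: window [g, z, o] (3 distinct), len 3
add g: window [g, z, o, g] (3 distinct), len 4
add g: window [g, z, o, g, g] (3 distinct), len 5
add o: window [g, z, o, g, g, o] (3 distinct), len 6
add o: window [g, z, o, g, g, o, o] (3 distinct), len 7
Longest length with ≤3 distinct: 7.

7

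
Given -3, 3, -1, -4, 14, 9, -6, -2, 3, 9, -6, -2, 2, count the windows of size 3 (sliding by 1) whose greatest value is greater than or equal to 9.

7

(-3, 3, -1) → max 3
(3, -1, -4) → max 3
(-1, -4, 14) → max 14  ≥ 9 ✓
(-4, 14, 9) → max 14  ≥ 9 ✓
(14, 9, -6) → max 14  ≥ 9 ✓
(9, -6, -2) → max 9  ≥ 9 ✓
(-6, -2, 3) → max 3
(-2, 3, 9) → max 9  ≥ 9 ✓
(3, 9, -6) → max 9  ≥ 9 ✓
(9, -6, -2) → max 9  ≥ 9 ✓
(-6, -2, 2) → max 2
7 windows satisfy the condition.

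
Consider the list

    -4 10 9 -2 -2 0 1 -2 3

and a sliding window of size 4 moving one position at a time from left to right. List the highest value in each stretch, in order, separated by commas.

10, 10, 9, 1, 1, 3

(-4, 10, 9, -2) → max 10
(10, 9, -2, -2) → max 10
(9, -2, -2, 0) → max 9
(-2, -2, 0, 1) → max 1
(-2, 0, 1, -2) → max 1
(0, 1, -2, 3) → max 3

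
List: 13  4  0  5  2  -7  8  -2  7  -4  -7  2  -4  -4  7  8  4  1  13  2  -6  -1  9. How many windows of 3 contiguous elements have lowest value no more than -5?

[13, 4, 0] → min 0
[4, 0, 5] → min 0
[0, 5, 2] → min 0
[5, 2, -7] → min -7  ≤ -5 ✓
[2, -7, 8] → min -7  ≤ -5 ✓
[-7, 8, -2] → min -7  ≤ -5 ✓
[8, -2, 7] → min -2
[-2, 7, -4] → min -4
[7, -4, -7] → min -7  ≤ -5 ✓
[-4, -7, 2] → min -7  ≤ -5 ✓
[-7, 2, -4] → min -7  ≤ -5 ✓
[2, -4, -4] → min -4
[-4, -4, 7] → min -4
[-4, 7, 8] → min -4
[7, 8, 4] → min 4
[8, 4, 1] → min 1
[4, 1, 13] → min 1
[1, 13, 2] → min 1
[13, 2, -6] → min -6  ≤ -5 ✓
[2, -6, -1] → min -6  ≤ -5 ✓
[-6, -1, 9] → min -6  ≤ -5 ✓
9 windows satisfy the condition.

9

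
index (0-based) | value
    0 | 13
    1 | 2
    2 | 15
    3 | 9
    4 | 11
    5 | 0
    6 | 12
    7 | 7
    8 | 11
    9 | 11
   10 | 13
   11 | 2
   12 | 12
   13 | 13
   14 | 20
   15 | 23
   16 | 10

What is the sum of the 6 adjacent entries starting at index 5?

54

Elements at indices 5..10: 0, 12, 7, 11, 11, 13
sum(0, 12, 7, 11, 11, 13) = 54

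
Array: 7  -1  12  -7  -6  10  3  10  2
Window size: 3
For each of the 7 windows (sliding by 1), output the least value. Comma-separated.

(7, -1, 12) → min -1
(-1, 12, -7) → min -7
(12, -7, -6) → min -7
(-7, -6, 10) → min -7
(-6, 10, 3) → min -6
(10, 3, 10) → min 3
(3, 10, 2) → min 2

-1, -7, -7, -7, -6, 3, 2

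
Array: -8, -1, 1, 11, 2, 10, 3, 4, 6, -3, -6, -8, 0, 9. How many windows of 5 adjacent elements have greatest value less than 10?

[-8, -1, 1, 11, 2] → max 11
[-1, 1, 11, 2, 10] → max 11
[1, 11, 2, 10, 3] → max 11
[11, 2, 10, 3, 4] → max 11
[2, 10, 3, 4, 6] → max 10
[10, 3, 4, 6, -3] → max 10
[3, 4, 6, -3, -6] → max 6  < 10 ✓
[4, 6, -3, -6, -8] → max 6  < 10 ✓
[6, -3, -6, -8, 0] → max 6  < 10 ✓
[-3, -6, -8, 0, 9] → max 9  < 10 ✓
4 windows satisfy the condition.

4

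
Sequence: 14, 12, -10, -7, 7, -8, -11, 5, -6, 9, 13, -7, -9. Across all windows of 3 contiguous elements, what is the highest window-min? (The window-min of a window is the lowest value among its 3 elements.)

-6

(14, 12, -10) → min -10
(12, -10, -7) → min -10
(-10, -7, 7) → min -10
(-7, 7, -8) → min -8
(7, -8, -11) → min -11
(-8, -11, 5) → min -11
(-11, 5, -6) → min -11
(5, -6, 9) → min -6
(-6, 9, 13) → min -6
(9, 13, -7) → min -7
(13, -7, -9) → min -9
Highest of these is -6.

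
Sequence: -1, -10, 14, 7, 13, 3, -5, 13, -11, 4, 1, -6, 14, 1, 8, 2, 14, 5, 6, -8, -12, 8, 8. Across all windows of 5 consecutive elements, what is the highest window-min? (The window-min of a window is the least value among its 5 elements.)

2

Each size-5 window and its min:
(-1, -10, 14, 7, 13) → min -10
(-10, 14, 7, 13, 3) → min -10
(14, 7, 13, 3, -5) → min -5
(7, 13, 3, -5, 13) → min -5
(13, 3, -5, 13, -11) → min -11
(3, -5, 13, -11, 4) → min -11
(-5, 13, -11, 4, 1) → min -11
(13, -11, 4, 1, -6) → min -11
(-11, 4, 1, -6, 14) → min -11
(4, 1, -6, 14, 1) → min -6
(1, -6, 14, 1, 8) → min -6
(-6, 14, 1, 8, 2) → min -6
(14, 1, 8, 2, 14) → min 1
(1, 8, 2, 14, 5) → min 1
(8, 2, 14, 5, 6) → min 2
(2, 14, 5, 6, -8) → min -8
(14, 5, 6, -8, -12) → min -12
(5, 6, -8, -12, 8) → min -12
(6, -8, -12, 8, 8) → min -12
Highest of these is 2.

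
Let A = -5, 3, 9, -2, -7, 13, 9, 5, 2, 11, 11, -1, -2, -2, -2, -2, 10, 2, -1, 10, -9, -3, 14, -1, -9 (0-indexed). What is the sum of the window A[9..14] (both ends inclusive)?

Elements at indices 9..14: 11, 11, -1, -2, -2, -2
sum(11, 11, -1, -2, -2, -2) = 15

15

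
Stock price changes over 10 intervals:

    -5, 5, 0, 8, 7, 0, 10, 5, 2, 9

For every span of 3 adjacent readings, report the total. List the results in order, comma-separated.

0, 13, 15, 15, 17, 15, 17, 16

Sliding a size-3 window across the 10 values:
(-5, 5, 0) → sum 0
(5, 0, 8) → sum 13
(0, 8, 7) → sum 15
(8, 7, 0) → sum 15
(7, 0, 10) → sum 17
(0, 10, 5) → sum 15
(10, 5, 2) → sum 17
(5, 2, 9) → sum 16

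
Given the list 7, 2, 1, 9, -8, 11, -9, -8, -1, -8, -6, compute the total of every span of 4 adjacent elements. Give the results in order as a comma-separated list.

7 2 1 9 → sum 19
2 1 9 -8 → sum 4
1 9 -8 11 → sum 13
9 -8 11 -9 → sum 3
-8 11 -9 -8 → sum -14
11 -9 -8 -1 → sum -7
-9 -8 -1 -8 → sum -26
-8 -1 -8 -6 → sum -23

19, 4, 13, 3, -14, -7, -26, -23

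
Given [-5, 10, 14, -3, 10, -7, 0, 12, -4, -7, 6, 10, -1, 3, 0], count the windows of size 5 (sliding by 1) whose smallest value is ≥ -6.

(-5, 10, 14, -3, 10) → min -5  ≥ -6 ✓
(10, 14, -3, 10, -7) → min -7
(14, -3, 10, -7, 0) → min -7
(-3, 10, -7, 0, 12) → min -7
(10, -7, 0, 12, -4) → min -7
(-7, 0, 12, -4, -7) → min -7
(0, 12, -4, -7, 6) → min -7
(12, -4, -7, 6, 10) → min -7
(-4, -7, 6, 10, -1) → min -7
(-7, 6, 10, -1, 3) → min -7
(6, 10, -1, 3, 0) → min -1  ≥ -6 ✓
2 windows satisfy the condition.

2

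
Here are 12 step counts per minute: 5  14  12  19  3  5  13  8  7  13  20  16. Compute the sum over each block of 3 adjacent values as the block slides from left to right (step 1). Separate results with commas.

31, 45, 34, 27, 21, 26, 28, 28, 40, 49

[5, 14, 12] → sum 31
[14, 12, 19] → sum 45
[12, 19, 3] → sum 34
[19, 3, 5] → sum 27
[3, 5, 13] → sum 21
[5, 13, 8] → sum 26
[13, 8, 7] → sum 28
[8, 7, 13] → sum 28
[7, 13, 20] → sum 40
[13, 20, 16] → sum 49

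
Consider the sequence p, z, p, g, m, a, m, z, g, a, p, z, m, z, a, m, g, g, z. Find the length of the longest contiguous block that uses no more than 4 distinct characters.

[p] 1 distinct, len 1
[p, z] 2 distinct, len 2
[p, z, p] 2 distinct, len 3
[p, z, p, g] 3 distinct, len 4
[p, z, p, g, m] 4 distinct, len 5
[p, g, m, a] 4 distinct, len 4
[p, g, m, a, m] 4 distinct, len 5
[g, m, a, m, z] 4 distinct, len 5
[g, m, a, m, z, g] 4 distinct, len 6
[g, m, a, m, z, g, a] 4 distinct, len 7
[z, g, a, p] 4 distinct, len 4
[z, g, a, p, z] 4 distinct, len 5
[a, p, z, m] 4 distinct, len 4
[a, p, z, m, z] 4 distinct, len 5
[a, p, z, m, z, a] 4 distinct, len 6
[a, p, z, m, z, a, m] 4 distinct, len 7
[z, m, z, a, m, g] 4 distinct, len 6
[z, m, z, a, m, g, g] 4 distinct, len 7
[z, m, z, a, m, g, g, z] 4 distinct, len 8
Longest length with ≤4 distinct: 8.

8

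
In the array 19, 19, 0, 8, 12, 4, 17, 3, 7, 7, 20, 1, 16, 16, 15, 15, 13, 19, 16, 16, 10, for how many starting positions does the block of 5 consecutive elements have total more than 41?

19 19 0 8 12 → sum 58  > 41 ✓
19 0 8 12 4 → sum 43  > 41 ✓
0 8 12 4 17 → sum 41
8 12 4 17 3 → sum 44  > 41 ✓
12 4 17 3 7 → sum 43  > 41 ✓
4 17 3 7 7 → sum 38
17 3 7 7 20 → sum 54  > 41 ✓
3 7 7 20 1 → sum 38
7 7 20 1 16 → sum 51  > 41 ✓
7 20 1 16 16 → sum 60  > 41 ✓
20 1 16 16 15 → sum 68  > 41 ✓
1 16 16 15 15 → sum 63  > 41 ✓
16 16 15 15 13 → sum 75  > 41 ✓
16 15 15 13 19 → sum 78  > 41 ✓
15 15 13 19 16 → sum 78  > 41 ✓
15 13 19 16 16 → sum 79  > 41 ✓
13 19 16 16 10 → sum 74  > 41 ✓
14 windows satisfy the condition.

14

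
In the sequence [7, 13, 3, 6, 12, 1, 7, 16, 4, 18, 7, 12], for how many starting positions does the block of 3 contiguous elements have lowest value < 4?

(7, 13, 3) → min 3  < 4 ✓
(13, 3, 6) → min 3  < 4 ✓
(3, 6, 12) → min 3  < 4 ✓
(6, 12, 1) → min 1  < 4 ✓
(12, 1, 7) → min 1  < 4 ✓
(1, 7, 16) → min 1  < 4 ✓
(7, 16, 4) → min 4
(16, 4, 18) → min 4
(4, 18, 7) → min 4
(18, 7, 12) → min 7
6 windows satisfy the condition.

6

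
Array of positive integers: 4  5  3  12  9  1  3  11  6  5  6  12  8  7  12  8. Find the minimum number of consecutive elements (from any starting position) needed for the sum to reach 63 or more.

8

add 4: running sum 4 < 63
add 5: running sum 9 < 63
add 3: running sum 12 < 63
add 12: running sum 24 < 63
add 9: running sum 33 < 63
add 1: running sum 34 < 63
add 3: running sum 37 < 63
add 11: running sum 48 < 63
add 6: running sum 54 < 63
add 5: running sum 59 < 63
add 6: shortest ending here [4, 5, 3, 12, 9, 1, 3, 11, 6, 5, 6] sum 65, len 11
add 12: shortest ending here [12, 9, 1, 3, 11, 6, 5, 6, 12] sum 65, len 9
add 8: shortest ending here [12, 9, 1, 3, 11, 6, 5, 6, 12, 8] sum 73, len 10
add 7: shortest ending here [9, 1, 3, 11, 6, 5, 6, 12, 8, 7] sum 68, len 10
add 12: shortest ending here [11, 6, 5, 6, 12, 8, 7, 12] sum 67, len 8
add 8: shortest ending here [6, 5, 6, 12, 8, 7, 12, 8] sum 64, len 8
Shortest qualifying length: 8.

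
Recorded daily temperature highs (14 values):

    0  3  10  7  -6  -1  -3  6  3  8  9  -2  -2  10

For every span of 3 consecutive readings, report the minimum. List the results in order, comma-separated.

[0, 3, 10] → min 0
[3, 10, 7] → min 3
[10, 7, -6] → min -6
[7, -6, -1] → min -6
[-6, -1, -3] → min -6
[-1, -3, 6] → min -3
[-3, 6, 3] → min -3
[6, 3, 8] → min 3
[3, 8, 9] → min 3
[8, 9, -2] → min -2
[9, -2, -2] → min -2
[-2, -2, 10] → min -2

0, 3, -6, -6, -6, -3, -3, 3, 3, -2, -2, -2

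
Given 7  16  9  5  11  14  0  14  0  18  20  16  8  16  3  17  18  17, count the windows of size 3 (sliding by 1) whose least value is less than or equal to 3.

8

(7, 16, 9) → min 7
(16, 9, 5) → min 5
(9, 5, 11) → min 5
(5, 11, 14) → min 5
(11, 14, 0) → min 0  ≤ 3 ✓
(14, 0, 14) → min 0  ≤ 3 ✓
(0, 14, 0) → min 0  ≤ 3 ✓
(14, 0, 18) → min 0  ≤ 3 ✓
(0, 18, 20) → min 0  ≤ 3 ✓
(18, 20, 16) → min 16
(20, 16, 8) → min 8
(16, 8, 16) → min 8
(8, 16, 3) → min 3  ≤ 3 ✓
(16, 3, 17) → min 3  ≤ 3 ✓
(3, 17, 18) → min 3  ≤ 3 ✓
(17, 18, 17) → min 17
8 windows satisfy the condition.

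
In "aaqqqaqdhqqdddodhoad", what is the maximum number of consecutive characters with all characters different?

add a: [a] len 1
add a (repeat a, move left end past it): [a] len 1
add q: [a, q] len 2
add q (repeat q, move left end past it): [q] len 1
add q (repeat q, move left end past it): [q] len 1
add a: [q, a] len 2
add q (repeat q, move left end past it): [a, q] len 2
add d: [a, q, d] len 3
add h: [a, q, d, h] len 4
add q (repeat q, move left end past it): [d, h, q] len 3
add q (repeat q, move left end past it): [q] len 1
add d: [q, d] len 2
add d (repeat d, move left end past it): [d] len 1
add d (repeat d, move left end past it): [d] len 1
add o: [d, o] len 2
add d (repeat d, move left end past it): [o, d] len 2
add h: [o, d, h] len 3
add o (repeat o, move left end past it): [d, h, o] len 3
add a: [d, h, o, a] len 4
add d (repeat d, move left end past it): [h, o, a, d] len 4
Longest all-distinct length: 4.

4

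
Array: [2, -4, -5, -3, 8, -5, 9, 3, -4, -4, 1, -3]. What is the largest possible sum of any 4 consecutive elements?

15

Each size-4 window and its sum:
(2, -4, -5, -3) → sum -10
(-4, -5, -3, 8) → sum -4
(-5, -3, 8, -5) → sum -5
(-3, 8, -5, 9) → sum 9
(8, -5, 9, 3) → sum 15
(-5, 9, 3, -4) → sum 3
(9, 3, -4, -4) → sum 4
(3, -4, -4, 1) → sum -4
(-4, -4, 1, -3) → sum -10
Largest of these is 15.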